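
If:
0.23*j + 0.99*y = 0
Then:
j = -4.30434782608696*y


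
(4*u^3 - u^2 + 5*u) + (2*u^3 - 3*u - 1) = 6*u^3 - u^2 + 2*u - 1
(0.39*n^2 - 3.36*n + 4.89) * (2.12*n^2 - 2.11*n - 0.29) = 0.8268*n^4 - 7.9461*n^3 + 17.3433*n^2 - 9.3435*n - 1.4181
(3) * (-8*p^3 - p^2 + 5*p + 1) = -24*p^3 - 3*p^2 + 15*p + 3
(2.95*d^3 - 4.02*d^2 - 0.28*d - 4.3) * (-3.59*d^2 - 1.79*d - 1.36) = -10.5905*d^5 + 9.1513*d^4 + 4.189*d^3 + 21.4054*d^2 + 8.0778*d + 5.848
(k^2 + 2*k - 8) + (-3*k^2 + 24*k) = -2*k^2 + 26*k - 8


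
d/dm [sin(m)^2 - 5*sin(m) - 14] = (2*sin(m) - 5)*cos(m)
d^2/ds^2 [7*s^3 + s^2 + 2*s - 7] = 42*s + 2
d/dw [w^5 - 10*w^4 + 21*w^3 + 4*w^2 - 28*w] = 5*w^4 - 40*w^3 + 63*w^2 + 8*w - 28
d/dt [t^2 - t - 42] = 2*t - 1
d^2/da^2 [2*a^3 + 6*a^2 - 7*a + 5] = 12*a + 12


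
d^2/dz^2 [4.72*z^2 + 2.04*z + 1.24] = 9.44000000000000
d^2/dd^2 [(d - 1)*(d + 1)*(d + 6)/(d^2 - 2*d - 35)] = 4*(25*d^3 + 411*d^2 + 1803*d + 3593)/(d^6 - 6*d^5 - 93*d^4 + 412*d^3 + 3255*d^2 - 7350*d - 42875)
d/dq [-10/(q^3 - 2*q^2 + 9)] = 10*q*(3*q - 4)/(q^3 - 2*q^2 + 9)^2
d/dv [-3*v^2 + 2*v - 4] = 2 - 6*v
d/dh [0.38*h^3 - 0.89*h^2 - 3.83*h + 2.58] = 1.14*h^2 - 1.78*h - 3.83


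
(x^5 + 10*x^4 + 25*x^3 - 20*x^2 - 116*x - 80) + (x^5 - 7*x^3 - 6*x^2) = 2*x^5 + 10*x^4 + 18*x^3 - 26*x^2 - 116*x - 80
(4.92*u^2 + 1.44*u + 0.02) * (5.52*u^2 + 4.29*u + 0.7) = 27.1584*u^4 + 29.0556*u^3 + 9.732*u^2 + 1.0938*u + 0.014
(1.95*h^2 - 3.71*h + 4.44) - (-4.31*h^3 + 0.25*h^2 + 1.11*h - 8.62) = 4.31*h^3 + 1.7*h^2 - 4.82*h + 13.06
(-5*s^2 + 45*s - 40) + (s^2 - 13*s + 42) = -4*s^2 + 32*s + 2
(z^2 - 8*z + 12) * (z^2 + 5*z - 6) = z^4 - 3*z^3 - 34*z^2 + 108*z - 72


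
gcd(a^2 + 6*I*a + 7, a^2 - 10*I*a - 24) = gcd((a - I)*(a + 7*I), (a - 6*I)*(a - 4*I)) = 1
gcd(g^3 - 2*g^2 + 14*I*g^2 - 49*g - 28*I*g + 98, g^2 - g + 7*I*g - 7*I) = g + 7*I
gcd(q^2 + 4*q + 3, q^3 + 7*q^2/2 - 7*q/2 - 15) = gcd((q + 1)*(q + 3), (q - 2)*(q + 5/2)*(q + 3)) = q + 3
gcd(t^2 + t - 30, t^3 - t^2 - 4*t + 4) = 1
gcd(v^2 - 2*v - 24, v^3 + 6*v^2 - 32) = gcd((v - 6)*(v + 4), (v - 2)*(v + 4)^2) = v + 4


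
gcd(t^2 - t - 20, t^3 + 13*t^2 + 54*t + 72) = t + 4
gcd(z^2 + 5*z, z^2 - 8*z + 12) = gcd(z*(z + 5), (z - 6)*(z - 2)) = 1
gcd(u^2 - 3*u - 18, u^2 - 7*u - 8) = 1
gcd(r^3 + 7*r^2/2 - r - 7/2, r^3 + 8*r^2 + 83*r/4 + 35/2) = r + 7/2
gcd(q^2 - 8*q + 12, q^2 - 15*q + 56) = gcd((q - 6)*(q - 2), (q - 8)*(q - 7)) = 1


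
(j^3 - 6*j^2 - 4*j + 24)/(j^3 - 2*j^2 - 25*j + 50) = (j^2 - 4*j - 12)/(j^2 - 25)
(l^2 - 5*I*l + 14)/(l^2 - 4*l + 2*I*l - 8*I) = (l - 7*I)/(l - 4)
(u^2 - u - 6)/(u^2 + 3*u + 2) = (u - 3)/(u + 1)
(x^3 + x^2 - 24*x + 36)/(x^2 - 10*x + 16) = (x^2 + 3*x - 18)/(x - 8)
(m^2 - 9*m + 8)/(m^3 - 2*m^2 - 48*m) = (m - 1)/(m*(m + 6))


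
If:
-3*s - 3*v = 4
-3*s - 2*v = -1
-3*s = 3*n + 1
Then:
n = -4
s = 11/3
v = -5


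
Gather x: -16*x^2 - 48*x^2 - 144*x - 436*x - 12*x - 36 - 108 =-64*x^2 - 592*x - 144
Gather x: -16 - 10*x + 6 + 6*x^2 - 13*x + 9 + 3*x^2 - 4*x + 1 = 9*x^2 - 27*x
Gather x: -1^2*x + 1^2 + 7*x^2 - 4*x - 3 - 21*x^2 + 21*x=-14*x^2 + 16*x - 2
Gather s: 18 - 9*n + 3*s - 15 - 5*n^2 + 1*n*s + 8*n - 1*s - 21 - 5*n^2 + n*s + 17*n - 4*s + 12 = -10*n^2 + 16*n + s*(2*n - 2) - 6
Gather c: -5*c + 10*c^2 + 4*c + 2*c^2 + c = 12*c^2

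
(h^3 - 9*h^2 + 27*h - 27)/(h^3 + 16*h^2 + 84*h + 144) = (h^3 - 9*h^2 + 27*h - 27)/(h^3 + 16*h^2 + 84*h + 144)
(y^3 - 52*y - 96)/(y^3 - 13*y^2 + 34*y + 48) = (y^2 + 8*y + 12)/(y^2 - 5*y - 6)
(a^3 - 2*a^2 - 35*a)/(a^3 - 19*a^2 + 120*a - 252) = a*(a + 5)/(a^2 - 12*a + 36)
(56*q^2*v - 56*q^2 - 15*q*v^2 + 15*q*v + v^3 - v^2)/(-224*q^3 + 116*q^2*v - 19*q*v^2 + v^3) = (1 - v)/(4*q - v)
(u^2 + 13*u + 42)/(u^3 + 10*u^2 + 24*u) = (u + 7)/(u*(u + 4))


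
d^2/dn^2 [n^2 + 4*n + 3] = 2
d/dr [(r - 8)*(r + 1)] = 2*r - 7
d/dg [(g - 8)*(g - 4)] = 2*g - 12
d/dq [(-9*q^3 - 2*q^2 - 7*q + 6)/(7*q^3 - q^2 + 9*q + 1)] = (23*q^4 - 64*q^3 - 178*q^2 + 8*q - 61)/(49*q^6 - 14*q^5 + 127*q^4 - 4*q^3 + 79*q^2 + 18*q + 1)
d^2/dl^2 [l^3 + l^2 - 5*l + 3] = 6*l + 2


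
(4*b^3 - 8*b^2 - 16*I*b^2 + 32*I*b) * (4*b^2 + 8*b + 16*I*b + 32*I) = 16*b^5 + 192*b^3 - 1024*b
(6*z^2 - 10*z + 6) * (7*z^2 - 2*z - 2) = 42*z^4 - 82*z^3 + 50*z^2 + 8*z - 12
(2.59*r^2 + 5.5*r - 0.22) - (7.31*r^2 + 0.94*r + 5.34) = -4.72*r^2 + 4.56*r - 5.56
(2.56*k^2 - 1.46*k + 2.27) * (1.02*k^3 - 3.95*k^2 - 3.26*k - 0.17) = 2.6112*k^5 - 11.6012*k^4 - 0.263199999999999*k^3 - 4.6421*k^2 - 7.152*k - 0.3859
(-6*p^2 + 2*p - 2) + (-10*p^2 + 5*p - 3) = -16*p^2 + 7*p - 5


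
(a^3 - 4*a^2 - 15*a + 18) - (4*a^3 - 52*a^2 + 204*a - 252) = -3*a^3 + 48*a^2 - 219*a + 270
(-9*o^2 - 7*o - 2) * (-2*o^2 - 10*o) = 18*o^4 + 104*o^3 + 74*o^2 + 20*o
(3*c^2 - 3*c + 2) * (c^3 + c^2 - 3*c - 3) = 3*c^5 - 10*c^3 + 2*c^2 + 3*c - 6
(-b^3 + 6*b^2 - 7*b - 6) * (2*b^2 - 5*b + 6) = -2*b^5 + 17*b^4 - 50*b^3 + 59*b^2 - 12*b - 36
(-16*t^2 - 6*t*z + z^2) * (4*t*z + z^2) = -64*t^3*z - 40*t^2*z^2 - 2*t*z^3 + z^4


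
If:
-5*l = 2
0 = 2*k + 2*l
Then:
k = 2/5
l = -2/5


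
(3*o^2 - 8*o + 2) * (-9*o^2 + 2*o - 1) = -27*o^4 + 78*o^3 - 37*o^2 + 12*o - 2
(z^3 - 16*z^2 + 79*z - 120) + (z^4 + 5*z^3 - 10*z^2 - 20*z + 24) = z^4 + 6*z^3 - 26*z^2 + 59*z - 96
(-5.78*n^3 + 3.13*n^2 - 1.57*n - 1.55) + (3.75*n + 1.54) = -5.78*n^3 + 3.13*n^2 + 2.18*n - 0.01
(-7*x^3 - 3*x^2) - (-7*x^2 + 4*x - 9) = -7*x^3 + 4*x^2 - 4*x + 9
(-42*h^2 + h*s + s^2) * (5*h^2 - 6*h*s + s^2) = -210*h^4 + 257*h^3*s - 43*h^2*s^2 - 5*h*s^3 + s^4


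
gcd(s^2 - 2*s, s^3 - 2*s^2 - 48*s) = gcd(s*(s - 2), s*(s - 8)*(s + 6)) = s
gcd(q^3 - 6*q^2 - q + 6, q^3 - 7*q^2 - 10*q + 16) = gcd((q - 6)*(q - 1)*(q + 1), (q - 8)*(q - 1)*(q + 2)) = q - 1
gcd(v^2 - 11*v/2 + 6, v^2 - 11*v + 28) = v - 4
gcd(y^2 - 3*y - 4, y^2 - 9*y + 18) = 1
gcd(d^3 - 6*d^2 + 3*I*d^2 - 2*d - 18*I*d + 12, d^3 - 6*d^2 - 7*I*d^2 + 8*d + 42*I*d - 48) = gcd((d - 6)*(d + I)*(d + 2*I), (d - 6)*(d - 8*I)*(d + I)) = d^2 + d*(-6 + I) - 6*I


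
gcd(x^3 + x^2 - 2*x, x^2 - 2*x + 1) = x - 1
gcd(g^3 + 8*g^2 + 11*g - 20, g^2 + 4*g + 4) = 1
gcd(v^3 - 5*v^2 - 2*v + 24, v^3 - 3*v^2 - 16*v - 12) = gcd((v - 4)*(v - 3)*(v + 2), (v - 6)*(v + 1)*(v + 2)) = v + 2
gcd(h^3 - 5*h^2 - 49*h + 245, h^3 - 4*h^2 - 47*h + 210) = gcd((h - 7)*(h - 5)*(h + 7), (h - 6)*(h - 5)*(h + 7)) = h^2 + 2*h - 35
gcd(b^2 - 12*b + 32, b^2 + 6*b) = 1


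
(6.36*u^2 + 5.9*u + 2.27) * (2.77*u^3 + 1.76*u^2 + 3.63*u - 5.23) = 17.6172*u^5 + 27.5366*u^4 + 39.7587*u^3 - 7.8506*u^2 - 22.6169*u - 11.8721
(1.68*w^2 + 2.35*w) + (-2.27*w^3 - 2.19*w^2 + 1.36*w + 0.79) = -2.27*w^3 - 0.51*w^2 + 3.71*w + 0.79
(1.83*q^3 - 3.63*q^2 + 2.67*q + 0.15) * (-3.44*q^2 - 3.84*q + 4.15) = -6.2952*q^5 + 5.46*q^4 + 12.3489*q^3 - 25.8333*q^2 + 10.5045*q + 0.6225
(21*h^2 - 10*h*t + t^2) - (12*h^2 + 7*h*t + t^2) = 9*h^2 - 17*h*t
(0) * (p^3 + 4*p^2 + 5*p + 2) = 0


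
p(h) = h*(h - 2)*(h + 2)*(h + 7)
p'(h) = h*(h - 2)*(h + 2) + h*(h - 2)*(h + 7) + h*(h + 2)*(h + 7) + (h - 2)*(h + 2)*(h + 7) = 4*h^3 + 21*h^2 - 8*h - 28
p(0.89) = -22.53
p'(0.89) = -15.67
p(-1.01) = 18.03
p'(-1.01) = -2.62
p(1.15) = -25.09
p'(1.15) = -3.34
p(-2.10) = -4.22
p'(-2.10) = 44.37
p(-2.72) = -39.56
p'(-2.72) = 68.63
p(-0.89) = 17.44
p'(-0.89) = -7.07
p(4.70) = 994.77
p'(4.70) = 813.58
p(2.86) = 117.86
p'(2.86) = 214.47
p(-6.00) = -192.00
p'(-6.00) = -88.00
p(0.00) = 0.00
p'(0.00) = -28.00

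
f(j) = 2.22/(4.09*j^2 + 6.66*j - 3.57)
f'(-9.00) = 0.00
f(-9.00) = 0.01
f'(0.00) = -1.16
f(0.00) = -0.62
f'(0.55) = -14.00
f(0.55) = 1.67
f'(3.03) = -0.02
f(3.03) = 0.04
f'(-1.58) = 0.92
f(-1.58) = -0.57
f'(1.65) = -0.13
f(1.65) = 0.12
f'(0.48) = -72.56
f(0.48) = 3.90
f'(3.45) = -0.02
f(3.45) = 0.03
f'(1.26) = -0.29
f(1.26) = 0.20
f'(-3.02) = 0.22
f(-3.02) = 0.16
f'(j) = 2.22*(-8.18*j - 6.66)/(4.09*j^2 + 6.66*j - 3.57)^2 = (-18.1596*j - 14.7852)/(4.09*j^2 + 6.66*j - 3.57)^2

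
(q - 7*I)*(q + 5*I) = q^2 - 2*I*q + 35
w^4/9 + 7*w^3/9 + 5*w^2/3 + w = w*(w/3 + 1/3)*(w/3 + 1)*(w + 3)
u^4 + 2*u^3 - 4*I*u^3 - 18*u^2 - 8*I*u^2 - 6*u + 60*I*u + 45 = (u - 3)*(u + 5)*(u - 3*I)*(u - I)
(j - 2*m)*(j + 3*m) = j^2 + j*m - 6*m^2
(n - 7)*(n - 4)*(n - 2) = n^3 - 13*n^2 + 50*n - 56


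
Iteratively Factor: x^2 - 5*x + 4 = (x - 1)*(x - 4)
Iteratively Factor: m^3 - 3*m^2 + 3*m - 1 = (m - 1)*(m^2 - 2*m + 1) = (m - 1)^2*(m - 1)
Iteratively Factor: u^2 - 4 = (u - 2)*(u + 2)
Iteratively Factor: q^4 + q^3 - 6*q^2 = (q - 2)*(q^3 + 3*q^2) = q*(q - 2)*(q^2 + 3*q) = q^2*(q - 2)*(q + 3)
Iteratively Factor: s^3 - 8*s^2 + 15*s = (s - 3)*(s^2 - 5*s) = (s - 5)*(s - 3)*(s)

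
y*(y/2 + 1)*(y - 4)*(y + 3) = y^4/2 + y^3/2 - 7*y^2 - 12*y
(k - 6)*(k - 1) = k^2 - 7*k + 6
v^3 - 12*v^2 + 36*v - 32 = (v - 8)*(v - 2)^2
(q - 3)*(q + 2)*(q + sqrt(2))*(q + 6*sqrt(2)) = q^4 - q^3 + 7*sqrt(2)*q^3 - 7*sqrt(2)*q^2 + 6*q^2 - 42*sqrt(2)*q - 12*q - 72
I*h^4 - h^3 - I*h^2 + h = h*(h - 1)*(h + I)*(I*h + I)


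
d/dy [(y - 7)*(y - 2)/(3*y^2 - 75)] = (3*y^2 - 26*y + 75)/(y^4 - 50*y^2 + 625)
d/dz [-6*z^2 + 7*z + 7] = 7 - 12*z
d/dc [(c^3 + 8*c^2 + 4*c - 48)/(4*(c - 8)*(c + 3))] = (c^4 - 10*c^3 - 116*c^2 - 288*c - 336)/(4*(c^4 - 10*c^3 - 23*c^2 + 240*c + 576))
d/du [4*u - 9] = 4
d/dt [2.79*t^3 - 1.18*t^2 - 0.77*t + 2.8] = 8.37*t^2 - 2.36*t - 0.77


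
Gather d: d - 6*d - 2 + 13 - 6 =5 - 5*d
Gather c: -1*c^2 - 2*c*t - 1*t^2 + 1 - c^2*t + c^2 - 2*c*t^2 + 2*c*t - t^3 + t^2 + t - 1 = -c^2*t - 2*c*t^2 - t^3 + t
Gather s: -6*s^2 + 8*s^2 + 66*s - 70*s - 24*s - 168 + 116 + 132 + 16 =2*s^2 - 28*s + 96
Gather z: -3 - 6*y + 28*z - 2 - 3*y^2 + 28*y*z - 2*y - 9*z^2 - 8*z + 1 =-3*y^2 - 8*y - 9*z^2 + z*(28*y + 20) - 4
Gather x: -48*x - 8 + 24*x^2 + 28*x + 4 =24*x^2 - 20*x - 4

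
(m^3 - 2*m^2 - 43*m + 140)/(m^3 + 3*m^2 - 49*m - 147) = (m^2 - 9*m + 20)/(m^2 - 4*m - 21)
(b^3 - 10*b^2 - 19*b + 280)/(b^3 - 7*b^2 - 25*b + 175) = (b - 8)/(b - 5)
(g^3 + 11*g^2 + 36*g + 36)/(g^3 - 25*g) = (g^3 + 11*g^2 + 36*g + 36)/(g*(g^2 - 25))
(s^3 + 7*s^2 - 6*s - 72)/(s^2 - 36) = (s^2 + s - 12)/(s - 6)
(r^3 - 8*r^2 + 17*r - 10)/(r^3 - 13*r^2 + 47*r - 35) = (r - 2)/(r - 7)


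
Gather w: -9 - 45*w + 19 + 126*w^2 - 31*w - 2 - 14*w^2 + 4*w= 112*w^2 - 72*w + 8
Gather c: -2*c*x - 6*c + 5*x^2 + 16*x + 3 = c*(-2*x - 6) + 5*x^2 + 16*x + 3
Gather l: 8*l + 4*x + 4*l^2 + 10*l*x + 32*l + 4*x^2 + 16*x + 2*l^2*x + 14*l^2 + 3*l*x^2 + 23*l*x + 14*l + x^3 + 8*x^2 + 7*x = l^2*(2*x + 18) + l*(3*x^2 + 33*x + 54) + x^3 + 12*x^2 + 27*x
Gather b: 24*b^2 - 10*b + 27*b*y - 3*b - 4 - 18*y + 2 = 24*b^2 + b*(27*y - 13) - 18*y - 2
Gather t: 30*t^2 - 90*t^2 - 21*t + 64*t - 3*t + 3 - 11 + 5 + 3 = -60*t^2 + 40*t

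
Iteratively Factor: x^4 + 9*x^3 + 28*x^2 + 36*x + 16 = (x + 1)*(x^3 + 8*x^2 + 20*x + 16) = (x + 1)*(x + 2)*(x^2 + 6*x + 8) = (x + 1)*(x + 2)^2*(x + 4)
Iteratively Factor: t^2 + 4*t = (t + 4)*(t)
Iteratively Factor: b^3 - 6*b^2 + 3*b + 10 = (b - 2)*(b^2 - 4*b - 5) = (b - 5)*(b - 2)*(b + 1)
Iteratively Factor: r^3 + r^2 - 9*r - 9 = (r + 1)*(r^2 - 9) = (r + 1)*(r + 3)*(r - 3)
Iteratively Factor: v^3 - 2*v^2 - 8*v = (v - 4)*(v^2 + 2*v) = (v - 4)*(v + 2)*(v)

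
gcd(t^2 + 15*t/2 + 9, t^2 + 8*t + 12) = t + 6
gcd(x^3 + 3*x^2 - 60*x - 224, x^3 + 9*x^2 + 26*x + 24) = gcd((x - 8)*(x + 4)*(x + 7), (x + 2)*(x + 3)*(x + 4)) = x + 4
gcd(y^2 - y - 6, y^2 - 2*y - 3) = y - 3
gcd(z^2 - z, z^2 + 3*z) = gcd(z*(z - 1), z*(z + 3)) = z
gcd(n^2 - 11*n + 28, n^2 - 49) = n - 7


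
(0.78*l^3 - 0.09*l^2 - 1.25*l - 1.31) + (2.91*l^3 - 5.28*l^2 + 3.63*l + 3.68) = 3.69*l^3 - 5.37*l^2 + 2.38*l + 2.37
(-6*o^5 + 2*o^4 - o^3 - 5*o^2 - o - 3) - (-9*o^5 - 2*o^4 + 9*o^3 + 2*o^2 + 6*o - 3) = 3*o^5 + 4*o^4 - 10*o^3 - 7*o^2 - 7*o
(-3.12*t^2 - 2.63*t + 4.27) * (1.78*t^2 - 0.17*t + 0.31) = -5.5536*t^4 - 4.151*t^3 + 7.0805*t^2 - 1.5412*t + 1.3237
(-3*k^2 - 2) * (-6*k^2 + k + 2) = 18*k^4 - 3*k^3 + 6*k^2 - 2*k - 4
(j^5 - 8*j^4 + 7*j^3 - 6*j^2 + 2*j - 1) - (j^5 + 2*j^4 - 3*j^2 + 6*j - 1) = -10*j^4 + 7*j^3 - 3*j^2 - 4*j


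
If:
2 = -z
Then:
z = -2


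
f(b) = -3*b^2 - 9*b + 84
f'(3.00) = -27.00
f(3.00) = 30.00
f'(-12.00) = 63.00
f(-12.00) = -240.00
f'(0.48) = -11.88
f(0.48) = 78.99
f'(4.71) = -37.26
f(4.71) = -24.94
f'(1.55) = -18.30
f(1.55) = 62.84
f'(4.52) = -36.12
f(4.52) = -17.97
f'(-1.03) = -2.82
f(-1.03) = 90.09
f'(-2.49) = 5.94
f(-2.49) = 87.81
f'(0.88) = -14.28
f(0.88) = 73.76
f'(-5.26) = 22.56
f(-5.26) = 48.34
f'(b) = -6*b - 9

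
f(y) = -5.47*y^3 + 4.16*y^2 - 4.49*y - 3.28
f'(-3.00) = -177.14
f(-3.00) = 195.32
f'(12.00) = -2267.69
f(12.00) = -8910.28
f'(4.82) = -345.63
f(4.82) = -540.81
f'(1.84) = -44.74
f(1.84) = -31.53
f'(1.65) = -35.44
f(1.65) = -23.93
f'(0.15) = -3.61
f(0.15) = -3.88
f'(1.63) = -34.53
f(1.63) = -23.24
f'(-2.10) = -94.33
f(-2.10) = 75.15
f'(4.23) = -262.92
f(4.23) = -361.85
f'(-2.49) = -126.95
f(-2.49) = 118.14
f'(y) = -16.41*y^2 + 8.32*y - 4.49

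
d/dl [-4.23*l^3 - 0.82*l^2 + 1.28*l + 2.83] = -12.69*l^2 - 1.64*l + 1.28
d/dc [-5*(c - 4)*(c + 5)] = -10*c - 5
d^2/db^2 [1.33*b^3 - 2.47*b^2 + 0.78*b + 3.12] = 7.98*b - 4.94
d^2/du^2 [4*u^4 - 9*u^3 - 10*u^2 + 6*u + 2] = 48*u^2 - 54*u - 20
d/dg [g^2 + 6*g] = 2*g + 6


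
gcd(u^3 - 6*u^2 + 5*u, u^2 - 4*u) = u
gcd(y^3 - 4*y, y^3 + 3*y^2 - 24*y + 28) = y - 2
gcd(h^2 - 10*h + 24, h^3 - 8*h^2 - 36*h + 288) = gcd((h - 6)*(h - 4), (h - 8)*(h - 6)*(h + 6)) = h - 6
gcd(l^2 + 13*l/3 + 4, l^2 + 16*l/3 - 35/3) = 1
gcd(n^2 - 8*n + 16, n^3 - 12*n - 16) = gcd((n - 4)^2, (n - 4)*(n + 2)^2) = n - 4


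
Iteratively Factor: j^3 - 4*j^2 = (j)*(j^2 - 4*j) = j*(j - 4)*(j)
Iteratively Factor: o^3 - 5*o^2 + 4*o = (o - 1)*(o^2 - 4*o) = (o - 4)*(o - 1)*(o)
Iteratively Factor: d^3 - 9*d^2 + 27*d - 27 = (d - 3)*(d^2 - 6*d + 9) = (d - 3)^2*(d - 3)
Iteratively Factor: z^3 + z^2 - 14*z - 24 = (z - 4)*(z^2 + 5*z + 6) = (z - 4)*(z + 2)*(z + 3)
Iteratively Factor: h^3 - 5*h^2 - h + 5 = (h + 1)*(h^2 - 6*h + 5) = (h - 5)*(h + 1)*(h - 1)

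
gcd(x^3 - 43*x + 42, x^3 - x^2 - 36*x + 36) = x^2 - 7*x + 6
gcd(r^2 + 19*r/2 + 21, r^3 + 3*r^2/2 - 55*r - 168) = r^2 + 19*r/2 + 21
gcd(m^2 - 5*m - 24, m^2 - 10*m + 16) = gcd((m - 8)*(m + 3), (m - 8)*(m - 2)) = m - 8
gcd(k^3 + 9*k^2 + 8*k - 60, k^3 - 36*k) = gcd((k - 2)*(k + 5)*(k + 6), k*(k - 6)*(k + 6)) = k + 6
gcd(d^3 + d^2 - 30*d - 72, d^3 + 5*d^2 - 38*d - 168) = d^2 - 2*d - 24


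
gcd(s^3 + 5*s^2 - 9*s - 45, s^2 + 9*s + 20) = s + 5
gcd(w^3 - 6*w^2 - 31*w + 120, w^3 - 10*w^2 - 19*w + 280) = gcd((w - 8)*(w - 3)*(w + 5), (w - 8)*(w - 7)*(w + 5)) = w^2 - 3*w - 40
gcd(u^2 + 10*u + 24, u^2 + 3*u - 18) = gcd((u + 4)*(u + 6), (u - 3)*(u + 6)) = u + 6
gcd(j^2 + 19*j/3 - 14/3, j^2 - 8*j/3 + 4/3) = j - 2/3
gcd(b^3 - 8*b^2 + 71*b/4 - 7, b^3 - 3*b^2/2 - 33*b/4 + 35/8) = b^2 - 4*b + 7/4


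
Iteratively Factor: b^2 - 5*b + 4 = (b - 1)*(b - 4)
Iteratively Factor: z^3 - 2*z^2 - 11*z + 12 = (z - 4)*(z^2 + 2*z - 3) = (z - 4)*(z - 1)*(z + 3)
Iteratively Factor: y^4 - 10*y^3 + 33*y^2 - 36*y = (y)*(y^3 - 10*y^2 + 33*y - 36) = y*(y - 3)*(y^2 - 7*y + 12) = y*(y - 4)*(y - 3)*(y - 3)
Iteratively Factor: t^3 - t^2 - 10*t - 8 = (t + 1)*(t^2 - 2*t - 8) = (t + 1)*(t + 2)*(t - 4)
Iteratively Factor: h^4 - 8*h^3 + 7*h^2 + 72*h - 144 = (h - 3)*(h^3 - 5*h^2 - 8*h + 48) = (h - 4)*(h - 3)*(h^2 - h - 12) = (h - 4)^2*(h - 3)*(h + 3)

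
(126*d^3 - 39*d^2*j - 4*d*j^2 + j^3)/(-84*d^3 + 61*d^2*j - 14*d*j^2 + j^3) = (-6*d - j)/(4*d - j)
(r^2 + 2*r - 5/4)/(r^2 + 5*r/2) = (r - 1/2)/r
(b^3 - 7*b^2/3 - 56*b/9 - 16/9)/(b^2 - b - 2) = (-9*b^3 + 21*b^2 + 56*b + 16)/(9*(-b^2 + b + 2))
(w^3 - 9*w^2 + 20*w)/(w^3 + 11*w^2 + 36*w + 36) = w*(w^2 - 9*w + 20)/(w^3 + 11*w^2 + 36*w + 36)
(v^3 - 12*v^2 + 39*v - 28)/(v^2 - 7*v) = v - 5 + 4/v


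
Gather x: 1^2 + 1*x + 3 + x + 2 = 2*x + 6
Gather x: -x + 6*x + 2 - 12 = 5*x - 10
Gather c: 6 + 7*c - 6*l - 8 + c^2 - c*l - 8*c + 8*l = c^2 + c*(-l - 1) + 2*l - 2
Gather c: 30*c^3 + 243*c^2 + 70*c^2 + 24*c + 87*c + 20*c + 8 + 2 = 30*c^3 + 313*c^2 + 131*c + 10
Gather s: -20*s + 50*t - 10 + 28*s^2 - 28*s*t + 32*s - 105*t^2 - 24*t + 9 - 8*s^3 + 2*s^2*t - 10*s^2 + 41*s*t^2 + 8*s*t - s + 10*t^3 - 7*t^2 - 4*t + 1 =-8*s^3 + s^2*(2*t + 18) + s*(41*t^2 - 20*t + 11) + 10*t^3 - 112*t^2 + 22*t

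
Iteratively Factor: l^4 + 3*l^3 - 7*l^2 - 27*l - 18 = (l + 1)*(l^3 + 2*l^2 - 9*l - 18) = (l - 3)*(l + 1)*(l^2 + 5*l + 6) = (l - 3)*(l + 1)*(l + 2)*(l + 3)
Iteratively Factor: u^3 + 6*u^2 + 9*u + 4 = (u + 4)*(u^2 + 2*u + 1) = (u + 1)*(u + 4)*(u + 1)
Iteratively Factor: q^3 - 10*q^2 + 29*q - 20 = (q - 5)*(q^2 - 5*q + 4) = (q - 5)*(q - 4)*(q - 1)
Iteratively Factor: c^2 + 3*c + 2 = (c + 2)*(c + 1)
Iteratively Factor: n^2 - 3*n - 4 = (n - 4)*(n + 1)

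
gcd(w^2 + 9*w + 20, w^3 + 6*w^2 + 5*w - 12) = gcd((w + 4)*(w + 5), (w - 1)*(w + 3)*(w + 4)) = w + 4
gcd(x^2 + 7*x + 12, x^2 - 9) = x + 3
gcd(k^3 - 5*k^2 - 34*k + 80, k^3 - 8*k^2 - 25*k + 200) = k^2 - 3*k - 40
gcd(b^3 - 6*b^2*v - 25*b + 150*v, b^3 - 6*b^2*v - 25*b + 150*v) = -b^3 + 6*b^2*v + 25*b - 150*v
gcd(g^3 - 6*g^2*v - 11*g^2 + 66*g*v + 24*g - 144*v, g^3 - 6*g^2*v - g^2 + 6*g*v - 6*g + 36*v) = -g^2 + 6*g*v + 3*g - 18*v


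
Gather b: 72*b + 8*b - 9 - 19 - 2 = 80*b - 30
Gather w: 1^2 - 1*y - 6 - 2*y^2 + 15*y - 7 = -2*y^2 + 14*y - 12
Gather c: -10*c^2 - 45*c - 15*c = -10*c^2 - 60*c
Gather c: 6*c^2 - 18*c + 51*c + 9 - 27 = 6*c^2 + 33*c - 18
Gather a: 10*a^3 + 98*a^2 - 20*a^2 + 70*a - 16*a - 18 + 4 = 10*a^3 + 78*a^2 + 54*a - 14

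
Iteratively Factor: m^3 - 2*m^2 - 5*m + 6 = (m + 2)*(m^2 - 4*m + 3) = (m - 3)*(m + 2)*(m - 1)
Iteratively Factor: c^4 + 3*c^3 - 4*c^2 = (c)*(c^3 + 3*c^2 - 4*c) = c*(c - 1)*(c^2 + 4*c) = c^2*(c - 1)*(c + 4)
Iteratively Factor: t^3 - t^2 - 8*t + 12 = (t - 2)*(t^2 + t - 6) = (t - 2)*(t + 3)*(t - 2)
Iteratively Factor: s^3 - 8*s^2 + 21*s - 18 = (s - 3)*(s^2 - 5*s + 6) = (s - 3)^2*(s - 2)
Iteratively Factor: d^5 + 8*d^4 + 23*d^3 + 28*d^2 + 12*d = (d + 2)*(d^4 + 6*d^3 + 11*d^2 + 6*d) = (d + 1)*(d + 2)*(d^3 + 5*d^2 + 6*d) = (d + 1)*(d + 2)*(d + 3)*(d^2 + 2*d) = (d + 1)*(d + 2)^2*(d + 3)*(d)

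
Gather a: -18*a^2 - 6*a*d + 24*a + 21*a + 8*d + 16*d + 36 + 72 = -18*a^2 + a*(45 - 6*d) + 24*d + 108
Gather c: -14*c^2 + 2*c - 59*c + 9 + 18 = -14*c^2 - 57*c + 27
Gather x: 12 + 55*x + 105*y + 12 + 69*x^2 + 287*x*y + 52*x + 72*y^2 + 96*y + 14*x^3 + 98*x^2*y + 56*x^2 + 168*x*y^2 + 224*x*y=14*x^3 + x^2*(98*y + 125) + x*(168*y^2 + 511*y + 107) + 72*y^2 + 201*y + 24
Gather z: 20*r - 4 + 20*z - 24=20*r + 20*z - 28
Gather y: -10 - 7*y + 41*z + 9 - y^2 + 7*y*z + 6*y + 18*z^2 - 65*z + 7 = -y^2 + y*(7*z - 1) + 18*z^2 - 24*z + 6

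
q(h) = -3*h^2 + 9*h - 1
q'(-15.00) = 99.00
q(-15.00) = -811.00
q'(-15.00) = 99.00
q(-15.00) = -811.00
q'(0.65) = 5.10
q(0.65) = 3.58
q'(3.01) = -9.06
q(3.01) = -1.09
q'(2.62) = -6.72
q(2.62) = 1.99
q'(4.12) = -15.72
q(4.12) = -14.84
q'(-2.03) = 21.18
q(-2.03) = -31.63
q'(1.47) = 0.18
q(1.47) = 5.75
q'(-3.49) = 29.94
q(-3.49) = -68.95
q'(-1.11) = 15.66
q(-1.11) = -14.69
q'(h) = 9 - 6*h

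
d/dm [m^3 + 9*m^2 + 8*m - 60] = 3*m^2 + 18*m + 8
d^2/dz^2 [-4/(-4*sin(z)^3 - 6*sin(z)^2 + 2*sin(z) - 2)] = 2*((sin(z) - 9*sin(3*z) - 12*cos(2*z))*(2*sin(z)^3 + 3*sin(z)^2 - sin(z) + 1)/2 + 2*(6*sin(z)^2 + 6*sin(z) - 1)^2*cos(z)^2)/(2*sin(z)^3 + 3*sin(z)^2 - sin(z) + 1)^3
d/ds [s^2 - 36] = 2*s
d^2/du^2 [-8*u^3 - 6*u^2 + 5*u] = -48*u - 12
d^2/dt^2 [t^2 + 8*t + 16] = 2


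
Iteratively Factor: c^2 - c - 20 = (c - 5)*(c + 4)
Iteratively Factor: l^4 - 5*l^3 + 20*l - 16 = (l + 2)*(l^3 - 7*l^2 + 14*l - 8) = (l - 1)*(l + 2)*(l^2 - 6*l + 8) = (l - 2)*(l - 1)*(l + 2)*(l - 4)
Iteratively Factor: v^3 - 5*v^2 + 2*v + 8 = (v + 1)*(v^2 - 6*v + 8) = (v - 4)*(v + 1)*(v - 2)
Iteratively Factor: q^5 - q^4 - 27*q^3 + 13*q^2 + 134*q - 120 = (q + 4)*(q^4 - 5*q^3 - 7*q^2 + 41*q - 30) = (q - 2)*(q + 4)*(q^3 - 3*q^2 - 13*q + 15) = (q - 2)*(q - 1)*(q + 4)*(q^2 - 2*q - 15) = (q - 2)*(q - 1)*(q + 3)*(q + 4)*(q - 5)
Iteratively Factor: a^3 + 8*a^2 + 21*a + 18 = (a + 3)*(a^2 + 5*a + 6) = (a + 3)^2*(a + 2)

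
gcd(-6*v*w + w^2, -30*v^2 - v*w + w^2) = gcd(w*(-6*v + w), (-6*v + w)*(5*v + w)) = 6*v - w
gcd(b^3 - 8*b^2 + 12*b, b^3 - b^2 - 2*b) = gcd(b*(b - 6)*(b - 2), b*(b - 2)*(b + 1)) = b^2 - 2*b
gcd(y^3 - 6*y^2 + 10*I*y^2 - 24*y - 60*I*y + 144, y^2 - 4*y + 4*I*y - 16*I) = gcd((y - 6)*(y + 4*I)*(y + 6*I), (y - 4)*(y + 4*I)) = y + 4*I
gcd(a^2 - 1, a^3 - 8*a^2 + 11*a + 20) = a + 1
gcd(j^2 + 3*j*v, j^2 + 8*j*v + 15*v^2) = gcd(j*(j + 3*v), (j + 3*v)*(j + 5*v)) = j + 3*v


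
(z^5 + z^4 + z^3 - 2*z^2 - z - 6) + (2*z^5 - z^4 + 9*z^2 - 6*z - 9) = 3*z^5 + z^3 + 7*z^2 - 7*z - 15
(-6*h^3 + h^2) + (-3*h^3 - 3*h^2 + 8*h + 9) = -9*h^3 - 2*h^2 + 8*h + 9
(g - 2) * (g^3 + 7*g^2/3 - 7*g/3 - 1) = g^4 + g^3/3 - 7*g^2 + 11*g/3 + 2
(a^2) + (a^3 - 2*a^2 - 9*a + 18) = a^3 - a^2 - 9*a + 18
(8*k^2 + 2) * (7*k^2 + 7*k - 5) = 56*k^4 + 56*k^3 - 26*k^2 + 14*k - 10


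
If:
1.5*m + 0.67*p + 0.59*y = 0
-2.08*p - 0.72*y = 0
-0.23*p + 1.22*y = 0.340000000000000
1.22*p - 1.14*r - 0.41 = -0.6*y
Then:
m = -0.06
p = -0.09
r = -0.32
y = 0.26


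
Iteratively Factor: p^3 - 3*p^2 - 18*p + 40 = (p - 2)*(p^2 - p - 20) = (p - 2)*(p + 4)*(p - 5)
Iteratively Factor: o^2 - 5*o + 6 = (o - 2)*(o - 3)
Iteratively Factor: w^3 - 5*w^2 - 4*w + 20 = (w - 5)*(w^2 - 4) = (w - 5)*(w - 2)*(w + 2)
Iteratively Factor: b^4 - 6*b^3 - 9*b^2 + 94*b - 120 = (b + 4)*(b^3 - 10*b^2 + 31*b - 30) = (b - 5)*(b + 4)*(b^2 - 5*b + 6) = (b - 5)*(b - 2)*(b + 4)*(b - 3)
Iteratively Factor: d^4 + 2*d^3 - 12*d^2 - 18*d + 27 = (d - 3)*(d^3 + 5*d^2 + 3*d - 9) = (d - 3)*(d - 1)*(d^2 + 6*d + 9) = (d - 3)*(d - 1)*(d + 3)*(d + 3)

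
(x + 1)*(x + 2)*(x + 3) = x^3 + 6*x^2 + 11*x + 6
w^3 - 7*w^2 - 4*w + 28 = (w - 7)*(w - 2)*(w + 2)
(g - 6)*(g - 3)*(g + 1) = g^3 - 8*g^2 + 9*g + 18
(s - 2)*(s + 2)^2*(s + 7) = s^4 + 9*s^3 + 10*s^2 - 36*s - 56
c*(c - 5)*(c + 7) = c^3 + 2*c^2 - 35*c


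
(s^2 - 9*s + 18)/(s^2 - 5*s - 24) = (-s^2 + 9*s - 18)/(-s^2 + 5*s + 24)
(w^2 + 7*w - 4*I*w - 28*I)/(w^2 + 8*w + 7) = (w - 4*I)/(w + 1)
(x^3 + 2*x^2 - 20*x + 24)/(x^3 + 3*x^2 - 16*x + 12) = (x - 2)/(x - 1)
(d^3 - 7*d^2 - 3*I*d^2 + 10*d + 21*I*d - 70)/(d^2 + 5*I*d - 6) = (d^2 - d*(7 + 5*I) + 35*I)/(d + 3*I)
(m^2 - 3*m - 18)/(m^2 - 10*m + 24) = (m + 3)/(m - 4)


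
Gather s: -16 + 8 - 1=-9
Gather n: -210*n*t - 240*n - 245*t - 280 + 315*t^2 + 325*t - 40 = n*(-210*t - 240) + 315*t^2 + 80*t - 320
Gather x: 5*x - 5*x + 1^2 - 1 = 0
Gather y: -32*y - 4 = -32*y - 4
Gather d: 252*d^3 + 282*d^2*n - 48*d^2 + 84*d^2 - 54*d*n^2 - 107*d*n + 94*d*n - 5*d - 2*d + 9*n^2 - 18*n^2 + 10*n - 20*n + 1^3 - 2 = 252*d^3 + d^2*(282*n + 36) + d*(-54*n^2 - 13*n - 7) - 9*n^2 - 10*n - 1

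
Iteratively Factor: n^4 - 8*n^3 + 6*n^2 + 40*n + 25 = (n - 5)*(n^3 - 3*n^2 - 9*n - 5) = (n - 5)*(n + 1)*(n^2 - 4*n - 5) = (n - 5)*(n + 1)^2*(n - 5)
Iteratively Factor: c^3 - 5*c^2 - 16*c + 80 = (c + 4)*(c^2 - 9*c + 20) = (c - 4)*(c + 4)*(c - 5)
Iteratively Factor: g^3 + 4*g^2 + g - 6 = (g + 2)*(g^2 + 2*g - 3) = (g + 2)*(g + 3)*(g - 1)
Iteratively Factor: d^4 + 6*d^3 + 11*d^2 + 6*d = (d)*(d^3 + 6*d^2 + 11*d + 6) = d*(d + 2)*(d^2 + 4*d + 3) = d*(d + 2)*(d + 3)*(d + 1)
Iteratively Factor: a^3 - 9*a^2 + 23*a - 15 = (a - 3)*(a^2 - 6*a + 5) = (a - 3)*(a - 1)*(a - 5)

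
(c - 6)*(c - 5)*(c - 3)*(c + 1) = c^4 - 13*c^3 + 49*c^2 - 27*c - 90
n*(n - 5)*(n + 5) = n^3 - 25*n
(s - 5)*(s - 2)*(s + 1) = s^3 - 6*s^2 + 3*s + 10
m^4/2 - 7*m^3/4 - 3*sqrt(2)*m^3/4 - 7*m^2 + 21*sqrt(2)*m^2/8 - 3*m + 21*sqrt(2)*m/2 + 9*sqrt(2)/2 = (m/2 + 1)*(m - 6)*(m + 1/2)*(m - 3*sqrt(2)/2)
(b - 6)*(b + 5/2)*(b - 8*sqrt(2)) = b^3 - 8*sqrt(2)*b^2 - 7*b^2/2 - 15*b + 28*sqrt(2)*b + 120*sqrt(2)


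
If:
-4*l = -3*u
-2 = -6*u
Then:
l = 1/4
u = 1/3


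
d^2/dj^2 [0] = 0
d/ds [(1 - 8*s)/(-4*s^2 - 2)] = 2*(-4*s^2 + s + 2)/(4*s^4 + 4*s^2 + 1)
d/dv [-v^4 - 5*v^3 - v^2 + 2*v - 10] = -4*v^3 - 15*v^2 - 2*v + 2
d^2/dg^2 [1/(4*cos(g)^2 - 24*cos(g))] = (-2*(1 - cos(2*g))^2 - 45*cos(g) - 38*cos(2*g) + 9*cos(3*g) + 114)/(8*(cos(g) - 6)^3*cos(g)^3)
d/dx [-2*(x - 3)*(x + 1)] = 4 - 4*x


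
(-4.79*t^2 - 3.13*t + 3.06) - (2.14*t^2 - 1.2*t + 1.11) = -6.93*t^2 - 1.93*t + 1.95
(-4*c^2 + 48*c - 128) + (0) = -4*c^2 + 48*c - 128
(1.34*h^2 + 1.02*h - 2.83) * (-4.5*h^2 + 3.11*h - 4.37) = -6.03*h^4 - 0.4226*h^3 + 10.0514*h^2 - 13.2587*h + 12.3671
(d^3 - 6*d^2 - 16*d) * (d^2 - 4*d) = d^5 - 10*d^4 + 8*d^3 + 64*d^2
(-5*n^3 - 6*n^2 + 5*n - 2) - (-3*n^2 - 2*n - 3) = -5*n^3 - 3*n^2 + 7*n + 1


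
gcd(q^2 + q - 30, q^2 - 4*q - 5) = q - 5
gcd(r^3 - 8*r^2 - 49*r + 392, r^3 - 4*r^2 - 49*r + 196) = r^2 - 49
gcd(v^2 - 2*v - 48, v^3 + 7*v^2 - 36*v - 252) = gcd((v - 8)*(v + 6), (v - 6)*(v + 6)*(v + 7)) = v + 6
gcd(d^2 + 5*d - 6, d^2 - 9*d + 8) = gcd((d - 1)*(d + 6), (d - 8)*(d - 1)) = d - 1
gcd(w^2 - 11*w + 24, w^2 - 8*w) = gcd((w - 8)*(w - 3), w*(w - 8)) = w - 8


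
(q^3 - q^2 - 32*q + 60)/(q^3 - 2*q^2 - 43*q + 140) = (q^2 + 4*q - 12)/(q^2 + 3*q - 28)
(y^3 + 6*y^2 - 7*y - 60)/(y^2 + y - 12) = y + 5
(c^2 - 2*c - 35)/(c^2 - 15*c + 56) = (c + 5)/(c - 8)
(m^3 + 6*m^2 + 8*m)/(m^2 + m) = (m^2 + 6*m + 8)/(m + 1)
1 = 1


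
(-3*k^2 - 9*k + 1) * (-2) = 6*k^2 + 18*k - 2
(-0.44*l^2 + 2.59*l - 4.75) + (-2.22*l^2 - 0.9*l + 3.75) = -2.66*l^2 + 1.69*l - 1.0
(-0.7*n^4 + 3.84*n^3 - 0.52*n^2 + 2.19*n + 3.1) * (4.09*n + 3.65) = -2.863*n^5 + 13.1506*n^4 + 11.8892*n^3 + 7.0591*n^2 + 20.6725*n + 11.315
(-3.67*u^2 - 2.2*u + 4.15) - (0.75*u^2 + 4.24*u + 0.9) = -4.42*u^2 - 6.44*u + 3.25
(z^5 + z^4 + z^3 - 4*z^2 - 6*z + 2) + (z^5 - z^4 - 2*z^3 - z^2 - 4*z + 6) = 2*z^5 - z^3 - 5*z^2 - 10*z + 8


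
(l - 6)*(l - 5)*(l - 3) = l^3 - 14*l^2 + 63*l - 90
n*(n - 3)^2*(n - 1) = n^4 - 7*n^3 + 15*n^2 - 9*n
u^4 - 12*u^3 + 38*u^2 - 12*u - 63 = (u - 7)*(u - 3)^2*(u + 1)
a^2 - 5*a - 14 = (a - 7)*(a + 2)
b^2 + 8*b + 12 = (b + 2)*(b + 6)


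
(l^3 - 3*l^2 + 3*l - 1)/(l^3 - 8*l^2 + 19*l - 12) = (l^2 - 2*l + 1)/(l^2 - 7*l + 12)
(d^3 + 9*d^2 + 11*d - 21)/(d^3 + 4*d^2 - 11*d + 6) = (d^2 + 10*d + 21)/(d^2 + 5*d - 6)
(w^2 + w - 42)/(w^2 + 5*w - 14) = (w - 6)/(w - 2)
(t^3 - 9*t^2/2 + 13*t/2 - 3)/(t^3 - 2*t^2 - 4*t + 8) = (2*t^2 - 5*t + 3)/(2*(t^2 - 4))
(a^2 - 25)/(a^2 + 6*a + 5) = (a - 5)/(a + 1)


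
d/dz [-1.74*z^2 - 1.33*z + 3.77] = -3.48*z - 1.33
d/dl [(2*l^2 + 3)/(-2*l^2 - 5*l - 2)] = (-10*l^2 + 4*l + 15)/(4*l^4 + 20*l^3 + 33*l^2 + 20*l + 4)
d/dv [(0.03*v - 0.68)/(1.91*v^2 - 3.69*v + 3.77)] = (-0.0573*v^2 + 2.5976*v - 2.3961)/(3.6481*v^4 - 14.0958*v^3 + 28.0175*v^2 - 27.8226*v + 14.2129)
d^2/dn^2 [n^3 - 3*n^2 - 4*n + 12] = 6*n - 6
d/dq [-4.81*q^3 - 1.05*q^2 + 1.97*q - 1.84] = -14.43*q^2 - 2.1*q + 1.97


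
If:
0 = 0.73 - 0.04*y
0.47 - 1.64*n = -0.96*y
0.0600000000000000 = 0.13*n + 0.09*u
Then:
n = 10.97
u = -15.18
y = 18.25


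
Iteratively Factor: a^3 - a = (a - 1)*(a^2 + a) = a*(a - 1)*(a + 1)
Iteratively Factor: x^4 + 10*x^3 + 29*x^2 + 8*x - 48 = (x + 3)*(x^3 + 7*x^2 + 8*x - 16) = (x - 1)*(x + 3)*(x^2 + 8*x + 16) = (x - 1)*(x + 3)*(x + 4)*(x + 4)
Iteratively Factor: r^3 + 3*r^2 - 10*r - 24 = (r + 4)*(r^2 - r - 6) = (r + 2)*(r + 4)*(r - 3)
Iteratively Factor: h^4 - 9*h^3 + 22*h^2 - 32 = (h - 4)*(h^3 - 5*h^2 + 2*h + 8) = (h - 4)^2*(h^2 - h - 2) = (h - 4)^2*(h - 2)*(h + 1)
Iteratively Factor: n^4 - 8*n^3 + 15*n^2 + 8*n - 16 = (n + 1)*(n^3 - 9*n^2 + 24*n - 16) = (n - 4)*(n + 1)*(n^2 - 5*n + 4) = (n - 4)*(n - 1)*(n + 1)*(n - 4)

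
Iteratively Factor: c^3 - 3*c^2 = (c - 3)*(c^2) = c*(c - 3)*(c)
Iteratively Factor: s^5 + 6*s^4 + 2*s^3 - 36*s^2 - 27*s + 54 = (s + 3)*(s^4 + 3*s^3 - 7*s^2 - 15*s + 18) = (s - 2)*(s + 3)*(s^3 + 5*s^2 + 3*s - 9) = (s - 2)*(s - 1)*(s + 3)*(s^2 + 6*s + 9) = (s - 2)*(s - 1)*(s + 3)^2*(s + 3)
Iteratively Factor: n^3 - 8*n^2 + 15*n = (n - 5)*(n^2 - 3*n) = (n - 5)*(n - 3)*(n)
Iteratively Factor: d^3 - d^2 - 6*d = (d)*(d^2 - d - 6) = d*(d - 3)*(d + 2)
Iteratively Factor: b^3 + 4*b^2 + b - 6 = (b - 1)*(b^2 + 5*b + 6) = (b - 1)*(b + 3)*(b + 2)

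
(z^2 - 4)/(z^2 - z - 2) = (z + 2)/(z + 1)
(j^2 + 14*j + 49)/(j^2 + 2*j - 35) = (j + 7)/(j - 5)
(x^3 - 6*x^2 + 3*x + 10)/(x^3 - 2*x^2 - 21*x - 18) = (x^2 - 7*x + 10)/(x^2 - 3*x - 18)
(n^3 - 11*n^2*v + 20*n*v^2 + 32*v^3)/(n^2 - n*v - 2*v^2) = (-n^2 + 12*n*v - 32*v^2)/(-n + 2*v)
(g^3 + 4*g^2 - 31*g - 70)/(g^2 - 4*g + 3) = (g^3 + 4*g^2 - 31*g - 70)/(g^2 - 4*g + 3)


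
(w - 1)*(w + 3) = w^2 + 2*w - 3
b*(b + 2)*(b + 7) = b^3 + 9*b^2 + 14*b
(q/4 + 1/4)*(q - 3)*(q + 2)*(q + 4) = q^4/4 + q^3 - 7*q^2/4 - 17*q/2 - 6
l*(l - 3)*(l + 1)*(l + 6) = l^4 + 4*l^3 - 15*l^2 - 18*l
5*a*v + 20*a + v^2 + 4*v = (5*a + v)*(v + 4)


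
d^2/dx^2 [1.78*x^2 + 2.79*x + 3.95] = 3.56000000000000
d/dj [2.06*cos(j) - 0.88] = -2.06*sin(j)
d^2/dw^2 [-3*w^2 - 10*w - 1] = -6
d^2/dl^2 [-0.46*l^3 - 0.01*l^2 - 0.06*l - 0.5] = -2.76*l - 0.02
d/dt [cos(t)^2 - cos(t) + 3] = sin(t) - sin(2*t)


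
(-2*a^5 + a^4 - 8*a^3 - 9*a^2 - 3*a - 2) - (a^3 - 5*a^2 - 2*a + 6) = -2*a^5 + a^4 - 9*a^3 - 4*a^2 - a - 8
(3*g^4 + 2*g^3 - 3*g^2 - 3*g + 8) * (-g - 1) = -3*g^5 - 5*g^4 + g^3 + 6*g^2 - 5*g - 8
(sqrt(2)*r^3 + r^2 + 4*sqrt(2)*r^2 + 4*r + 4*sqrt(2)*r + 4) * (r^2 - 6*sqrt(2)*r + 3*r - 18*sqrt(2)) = sqrt(2)*r^5 - 11*r^4 + 7*sqrt(2)*r^4 - 77*r^3 + 10*sqrt(2)*r^3 - 176*r^2 - 30*sqrt(2)*r^2 - 96*sqrt(2)*r - 132*r - 72*sqrt(2)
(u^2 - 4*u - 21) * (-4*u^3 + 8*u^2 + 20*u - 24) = -4*u^5 + 24*u^4 + 72*u^3 - 272*u^2 - 324*u + 504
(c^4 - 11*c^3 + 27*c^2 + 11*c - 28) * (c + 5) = c^5 - 6*c^4 - 28*c^3 + 146*c^2 + 27*c - 140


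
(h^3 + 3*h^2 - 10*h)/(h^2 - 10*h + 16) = h*(h + 5)/(h - 8)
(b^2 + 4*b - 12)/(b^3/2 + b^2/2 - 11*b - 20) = 2*(b^2 + 4*b - 12)/(b^3 + b^2 - 22*b - 40)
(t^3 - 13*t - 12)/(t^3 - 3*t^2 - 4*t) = (t + 3)/t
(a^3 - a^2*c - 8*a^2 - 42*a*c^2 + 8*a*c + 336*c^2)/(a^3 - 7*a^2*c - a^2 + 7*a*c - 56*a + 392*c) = (a + 6*c)/(a + 7)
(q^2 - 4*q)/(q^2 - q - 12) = q/(q + 3)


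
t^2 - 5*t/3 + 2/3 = (t - 1)*(t - 2/3)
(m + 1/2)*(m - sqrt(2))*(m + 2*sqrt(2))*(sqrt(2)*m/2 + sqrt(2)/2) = sqrt(2)*m^4/2 + m^3 + 3*sqrt(2)*m^3/4 - 7*sqrt(2)*m^2/4 + 3*m^2/2 - 3*sqrt(2)*m + m/2 - sqrt(2)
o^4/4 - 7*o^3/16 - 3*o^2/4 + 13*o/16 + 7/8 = (o/4 + 1/4)*(o - 2)*(o - 7/4)*(o + 1)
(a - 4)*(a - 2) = a^2 - 6*a + 8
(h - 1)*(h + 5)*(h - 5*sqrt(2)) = h^3 - 5*sqrt(2)*h^2 + 4*h^2 - 20*sqrt(2)*h - 5*h + 25*sqrt(2)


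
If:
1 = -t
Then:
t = -1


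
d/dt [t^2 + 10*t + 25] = 2*t + 10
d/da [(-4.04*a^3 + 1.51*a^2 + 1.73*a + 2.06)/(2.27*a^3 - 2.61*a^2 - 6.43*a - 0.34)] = (7.11670000000001*a^4 + 44.1002*a^3 - 15.1018*a^2 + 9.7264*a + 12.6576)/(5.1529*a^6 - 11.8494*a^5 - 22.3801*a^4 + 32.021*a^3 + 43.1197*a^2 + 4.3724*a + 0.1156)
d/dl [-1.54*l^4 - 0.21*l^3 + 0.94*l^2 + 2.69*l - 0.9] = -6.16*l^3 - 0.63*l^2 + 1.88*l + 2.69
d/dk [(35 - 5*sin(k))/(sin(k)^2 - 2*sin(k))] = 5*(cos(k) - 14/tan(k) + 14*cos(k)/sin(k)^2)/(sin(k) - 2)^2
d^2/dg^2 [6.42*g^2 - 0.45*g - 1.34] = 12.8400000000000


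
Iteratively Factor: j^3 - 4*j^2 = (j)*(j^2 - 4*j) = j*(j - 4)*(j)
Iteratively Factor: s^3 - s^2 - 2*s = (s + 1)*(s^2 - 2*s) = (s - 2)*(s + 1)*(s)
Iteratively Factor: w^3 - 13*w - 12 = (w - 4)*(w^2 + 4*w + 3) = (w - 4)*(w + 3)*(w + 1)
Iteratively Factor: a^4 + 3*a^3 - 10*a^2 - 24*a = (a - 3)*(a^3 + 6*a^2 + 8*a) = (a - 3)*(a + 4)*(a^2 + 2*a) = a*(a - 3)*(a + 4)*(a + 2)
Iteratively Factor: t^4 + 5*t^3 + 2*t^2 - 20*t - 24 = (t + 2)*(t^3 + 3*t^2 - 4*t - 12) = (t - 2)*(t + 2)*(t^2 + 5*t + 6) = (t - 2)*(t + 2)*(t + 3)*(t + 2)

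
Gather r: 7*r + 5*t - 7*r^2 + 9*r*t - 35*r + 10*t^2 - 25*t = -7*r^2 + r*(9*t - 28) + 10*t^2 - 20*t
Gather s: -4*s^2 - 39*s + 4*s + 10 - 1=-4*s^2 - 35*s + 9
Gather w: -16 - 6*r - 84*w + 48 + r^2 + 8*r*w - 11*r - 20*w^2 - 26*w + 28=r^2 - 17*r - 20*w^2 + w*(8*r - 110) + 60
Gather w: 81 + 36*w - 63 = 36*w + 18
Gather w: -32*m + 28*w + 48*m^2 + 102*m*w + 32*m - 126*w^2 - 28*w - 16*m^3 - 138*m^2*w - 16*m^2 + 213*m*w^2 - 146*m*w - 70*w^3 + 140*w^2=-16*m^3 + 32*m^2 - 70*w^3 + w^2*(213*m + 14) + w*(-138*m^2 - 44*m)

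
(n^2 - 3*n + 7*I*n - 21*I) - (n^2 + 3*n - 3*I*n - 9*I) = -6*n + 10*I*n - 12*I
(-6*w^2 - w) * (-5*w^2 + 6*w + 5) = 30*w^4 - 31*w^3 - 36*w^2 - 5*w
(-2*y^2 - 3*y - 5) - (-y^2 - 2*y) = -y^2 - y - 5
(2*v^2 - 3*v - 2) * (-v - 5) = -2*v^3 - 7*v^2 + 17*v + 10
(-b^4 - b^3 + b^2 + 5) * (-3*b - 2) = 3*b^5 + 5*b^4 - b^3 - 2*b^2 - 15*b - 10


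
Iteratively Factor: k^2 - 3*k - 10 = (k - 5)*(k + 2)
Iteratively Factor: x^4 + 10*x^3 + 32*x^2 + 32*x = (x + 4)*(x^3 + 6*x^2 + 8*x) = x*(x + 4)*(x^2 + 6*x + 8) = x*(x + 4)^2*(x + 2)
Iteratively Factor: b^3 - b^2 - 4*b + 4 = (b - 1)*(b^2 - 4) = (b - 2)*(b - 1)*(b + 2)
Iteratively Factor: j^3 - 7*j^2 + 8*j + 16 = (j + 1)*(j^2 - 8*j + 16) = (j - 4)*(j + 1)*(j - 4)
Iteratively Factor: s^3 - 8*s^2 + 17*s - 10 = (s - 2)*(s^2 - 6*s + 5) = (s - 5)*(s - 2)*(s - 1)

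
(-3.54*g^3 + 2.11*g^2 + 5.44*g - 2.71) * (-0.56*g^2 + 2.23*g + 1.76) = 1.9824*g^5 - 9.0758*g^4 - 4.5715*g^3 + 17.3624*g^2 + 3.5311*g - 4.7696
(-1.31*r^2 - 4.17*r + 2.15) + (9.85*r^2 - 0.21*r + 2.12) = 8.54*r^2 - 4.38*r + 4.27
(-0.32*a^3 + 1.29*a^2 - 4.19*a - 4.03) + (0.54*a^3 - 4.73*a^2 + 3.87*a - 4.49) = 0.22*a^3 - 3.44*a^2 - 0.32*a - 8.52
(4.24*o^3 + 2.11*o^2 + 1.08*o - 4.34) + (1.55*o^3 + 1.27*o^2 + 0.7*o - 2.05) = 5.79*o^3 + 3.38*o^2 + 1.78*o - 6.39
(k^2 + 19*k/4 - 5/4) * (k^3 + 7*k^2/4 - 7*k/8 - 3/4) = k^5 + 13*k^4/2 + 99*k^3/16 - 227*k^2/32 - 79*k/32 + 15/16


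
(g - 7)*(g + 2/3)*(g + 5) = g^3 - 4*g^2/3 - 109*g/3 - 70/3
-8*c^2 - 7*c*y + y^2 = (-8*c + y)*(c + y)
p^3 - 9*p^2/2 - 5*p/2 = p*(p - 5)*(p + 1/2)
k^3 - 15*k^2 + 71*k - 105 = (k - 7)*(k - 5)*(k - 3)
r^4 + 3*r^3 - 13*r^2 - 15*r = r*(r - 3)*(r + 1)*(r + 5)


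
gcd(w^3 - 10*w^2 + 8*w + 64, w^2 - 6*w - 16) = w^2 - 6*w - 16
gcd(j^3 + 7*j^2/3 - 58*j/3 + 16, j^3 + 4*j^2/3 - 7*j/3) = j - 1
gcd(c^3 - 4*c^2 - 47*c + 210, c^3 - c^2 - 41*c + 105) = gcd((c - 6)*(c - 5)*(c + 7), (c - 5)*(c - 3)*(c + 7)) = c^2 + 2*c - 35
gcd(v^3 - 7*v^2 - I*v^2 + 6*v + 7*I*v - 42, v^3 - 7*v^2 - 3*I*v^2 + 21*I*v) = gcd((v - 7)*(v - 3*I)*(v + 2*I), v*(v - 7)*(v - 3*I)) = v^2 + v*(-7 - 3*I) + 21*I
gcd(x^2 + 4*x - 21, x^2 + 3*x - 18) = x - 3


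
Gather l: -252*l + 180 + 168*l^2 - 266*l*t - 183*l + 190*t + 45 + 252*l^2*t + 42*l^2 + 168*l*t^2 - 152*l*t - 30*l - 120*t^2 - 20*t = l^2*(252*t + 210) + l*(168*t^2 - 418*t - 465) - 120*t^2 + 170*t + 225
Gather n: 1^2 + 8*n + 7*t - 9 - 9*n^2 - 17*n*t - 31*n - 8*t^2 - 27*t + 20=-9*n^2 + n*(-17*t - 23) - 8*t^2 - 20*t + 12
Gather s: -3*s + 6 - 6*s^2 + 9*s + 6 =-6*s^2 + 6*s + 12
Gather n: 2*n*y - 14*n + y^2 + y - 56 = n*(2*y - 14) + y^2 + y - 56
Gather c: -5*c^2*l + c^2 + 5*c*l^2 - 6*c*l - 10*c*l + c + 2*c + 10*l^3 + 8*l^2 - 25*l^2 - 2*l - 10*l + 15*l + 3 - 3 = c^2*(1 - 5*l) + c*(5*l^2 - 16*l + 3) + 10*l^3 - 17*l^2 + 3*l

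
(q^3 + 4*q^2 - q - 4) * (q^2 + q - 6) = q^5 + 5*q^4 - 3*q^3 - 29*q^2 + 2*q + 24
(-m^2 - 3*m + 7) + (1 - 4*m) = -m^2 - 7*m + 8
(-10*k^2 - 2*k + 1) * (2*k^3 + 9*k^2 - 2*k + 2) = -20*k^5 - 94*k^4 + 4*k^3 - 7*k^2 - 6*k + 2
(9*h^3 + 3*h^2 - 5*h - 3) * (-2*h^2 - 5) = -18*h^5 - 6*h^4 - 35*h^3 - 9*h^2 + 25*h + 15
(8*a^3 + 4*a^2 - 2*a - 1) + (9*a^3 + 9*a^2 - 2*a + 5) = 17*a^3 + 13*a^2 - 4*a + 4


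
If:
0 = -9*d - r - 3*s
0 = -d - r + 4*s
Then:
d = -7*s/8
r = 39*s/8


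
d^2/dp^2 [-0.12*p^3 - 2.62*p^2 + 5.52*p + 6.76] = -0.72*p - 5.24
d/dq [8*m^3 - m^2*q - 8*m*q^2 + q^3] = -m^2 - 16*m*q + 3*q^2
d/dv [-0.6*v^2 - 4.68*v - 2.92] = -1.2*v - 4.68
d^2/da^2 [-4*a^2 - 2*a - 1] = -8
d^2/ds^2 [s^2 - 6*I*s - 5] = 2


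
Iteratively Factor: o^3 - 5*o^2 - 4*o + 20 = (o + 2)*(o^2 - 7*o + 10) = (o - 2)*(o + 2)*(o - 5)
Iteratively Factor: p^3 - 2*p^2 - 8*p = (p)*(p^2 - 2*p - 8) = p*(p + 2)*(p - 4)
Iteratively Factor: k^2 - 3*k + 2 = (k - 1)*(k - 2)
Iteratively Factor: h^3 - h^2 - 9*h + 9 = (h - 3)*(h^2 + 2*h - 3) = (h - 3)*(h - 1)*(h + 3)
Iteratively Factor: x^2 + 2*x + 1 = (x + 1)*(x + 1)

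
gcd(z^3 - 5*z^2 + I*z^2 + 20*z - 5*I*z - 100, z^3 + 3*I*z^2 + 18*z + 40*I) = z^2 + I*z + 20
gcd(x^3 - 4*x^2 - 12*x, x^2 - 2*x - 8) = x + 2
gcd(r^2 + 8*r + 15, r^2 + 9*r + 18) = r + 3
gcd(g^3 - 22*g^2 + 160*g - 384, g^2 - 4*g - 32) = g - 8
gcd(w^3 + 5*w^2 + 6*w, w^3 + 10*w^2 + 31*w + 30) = w^2 + 5*w + 6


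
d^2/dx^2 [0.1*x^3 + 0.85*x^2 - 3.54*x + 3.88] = 0.6*x + 1.7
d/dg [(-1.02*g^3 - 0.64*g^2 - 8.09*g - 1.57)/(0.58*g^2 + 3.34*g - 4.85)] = (-0.5916*g^4 - 6.8136*g^3 + 17.3956*g^2 + 8.0292*g + 44.4803)/(0.3364*g^4 + 3.8744*g^3 + 5.5296*g^2 - 32.398*g + 23.5225)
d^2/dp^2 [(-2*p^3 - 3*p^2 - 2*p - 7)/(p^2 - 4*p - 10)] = 6*(-22*p^3 - 117*p^2 - 192*p - 134)/(p^6 - 12*p^5 + 18*p^4 + 176*p^3 - 180*p^2 - 1200*p - 1000)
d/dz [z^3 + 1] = 3*z^2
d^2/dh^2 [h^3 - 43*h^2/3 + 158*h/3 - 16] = 6*h - 86/3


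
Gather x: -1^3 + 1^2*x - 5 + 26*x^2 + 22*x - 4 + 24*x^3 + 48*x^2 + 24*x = 24*x^3 + 74*x^2 + 47*x - 10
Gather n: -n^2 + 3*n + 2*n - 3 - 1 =-n^2 + 5*n - 4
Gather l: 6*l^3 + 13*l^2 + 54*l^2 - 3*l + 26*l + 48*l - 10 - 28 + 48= 6*l^3 + 67*l^2 + 71*l + 10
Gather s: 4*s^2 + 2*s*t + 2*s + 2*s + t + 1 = 4*s^2 + s*(2*t + 4) + t + 1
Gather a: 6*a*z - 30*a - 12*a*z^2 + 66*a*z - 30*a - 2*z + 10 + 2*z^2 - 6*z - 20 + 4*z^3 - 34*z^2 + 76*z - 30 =a*(-12*z^2 + 72*z - 60) + 4*z^3 - 32*z^2 + 68*z - 40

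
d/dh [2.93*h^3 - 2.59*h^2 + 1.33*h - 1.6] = 8.79*h^2 - 5.18*h + 1.33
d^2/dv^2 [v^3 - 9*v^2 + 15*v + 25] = 6*v - 18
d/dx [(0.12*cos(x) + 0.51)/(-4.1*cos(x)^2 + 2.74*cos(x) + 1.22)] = (-0.492*cos(x)^2 - 4.182*cos(x) + 1.251)*sin(x)/(16.81*cos(x)^4 - 22.468*cos(x)^3 - 2.4964*cos(x)^2 + 6.6856*cos(x) + 1.4884)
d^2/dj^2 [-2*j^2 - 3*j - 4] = -4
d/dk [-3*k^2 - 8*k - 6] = -6*k - 8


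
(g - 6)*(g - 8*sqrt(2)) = g^2 - 8*sqrt(2)*g - 6*g + 48*sqrt(2)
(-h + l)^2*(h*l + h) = h^3*l + h^3 - 2*h^2*l^2 - 2*h^2*l + h*l^3 + h*l^2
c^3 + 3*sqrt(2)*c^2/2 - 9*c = c*(c - 3*sqrt(2)/2)*(c + 3*sqrt(2))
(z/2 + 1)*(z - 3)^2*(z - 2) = z^4/2 - 3*z^3 + 5*z^2/2 + 12*z - 18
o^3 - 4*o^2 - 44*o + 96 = (o - 8)*(o - 2)*(o + 6)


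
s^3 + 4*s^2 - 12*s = s*(s - 2)*(s + 6)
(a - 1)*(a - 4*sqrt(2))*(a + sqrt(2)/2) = a^3 - 7*sqrt(2)*a^2/2 - a^2 - 4*a + 7*sqrt(2)*a/2 + 4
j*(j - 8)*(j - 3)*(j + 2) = j^4 - 9*j^3 + 2*j^2 + 48*j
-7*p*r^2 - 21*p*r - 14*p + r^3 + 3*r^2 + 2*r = (-7*p + r)*(r + 1)*(r + 2)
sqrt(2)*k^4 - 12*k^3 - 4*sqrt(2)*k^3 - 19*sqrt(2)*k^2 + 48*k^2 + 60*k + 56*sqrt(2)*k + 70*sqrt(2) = (k - 5)*(k - 7*sqrt(2))*(k + sqrt(2))*(sqrt(2)*k + sqrt(2))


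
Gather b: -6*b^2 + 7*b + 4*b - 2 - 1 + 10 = -6*b^2 + 11*b + 7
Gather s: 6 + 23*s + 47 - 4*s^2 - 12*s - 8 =-4*s^2 + 11*s + 45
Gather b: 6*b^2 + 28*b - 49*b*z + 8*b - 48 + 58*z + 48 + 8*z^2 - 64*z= 6*b^2 + b*(36 - 49*z) + 8*z^2 - 6*z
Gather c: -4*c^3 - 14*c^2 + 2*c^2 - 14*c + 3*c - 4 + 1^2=-4*c^3 - 12*c^2 - 11*c - 3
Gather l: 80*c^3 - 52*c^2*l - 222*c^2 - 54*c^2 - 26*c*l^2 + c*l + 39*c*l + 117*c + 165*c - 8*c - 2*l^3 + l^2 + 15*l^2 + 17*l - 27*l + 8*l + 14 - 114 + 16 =80*c^3 - 276*c^2 + 274*c - 2*l^3 + l^2*(16 - 26*c) + l*(-52*c^2 + 40*c - 2) - 84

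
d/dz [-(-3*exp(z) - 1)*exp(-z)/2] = -exp(-z)/2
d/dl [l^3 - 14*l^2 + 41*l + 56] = 3*l^2 - 28*l + 41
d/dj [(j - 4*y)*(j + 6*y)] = 2*j + 2*y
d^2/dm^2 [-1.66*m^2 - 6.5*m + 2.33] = -3.32000000000000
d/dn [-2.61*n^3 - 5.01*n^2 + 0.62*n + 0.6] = -7.83*n^2 - 10.02*n + 0.62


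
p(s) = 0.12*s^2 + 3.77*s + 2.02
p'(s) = 0.24*s + 3.77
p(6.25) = 30.27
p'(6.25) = 5.27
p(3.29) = 15.72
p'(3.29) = 4.56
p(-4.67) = -12.97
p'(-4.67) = 2.65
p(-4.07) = -11.34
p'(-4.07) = 2.79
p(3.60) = 17.15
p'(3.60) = 4.63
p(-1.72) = -4.11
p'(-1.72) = 3.36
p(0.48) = 3.86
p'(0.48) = 3.89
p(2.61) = 12.68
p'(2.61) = 4.40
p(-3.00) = -8.21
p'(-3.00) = 3.05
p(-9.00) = -22.19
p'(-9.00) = 1.61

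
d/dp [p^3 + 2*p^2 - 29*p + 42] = 3*p^2 + 4*p - 29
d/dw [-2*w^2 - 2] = -4*w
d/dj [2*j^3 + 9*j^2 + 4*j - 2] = 6*j^2 + 18*j + 4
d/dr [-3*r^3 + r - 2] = 1 - 9*r^2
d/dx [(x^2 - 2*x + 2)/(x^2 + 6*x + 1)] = 2*(4*x^2 - x - 7)/(x^4 + 12*x^3 + 38*x^2 + 12*x + 1)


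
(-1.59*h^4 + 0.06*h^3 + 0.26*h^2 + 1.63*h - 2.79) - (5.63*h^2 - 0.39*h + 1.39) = -1.59*h^4 + 0.06*h^3 - 5.37*h^2 + 2.02*h - 4.18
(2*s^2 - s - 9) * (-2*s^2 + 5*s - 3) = -4*s^4 + 12*s^3 + 7*s^2 - 42*s + 27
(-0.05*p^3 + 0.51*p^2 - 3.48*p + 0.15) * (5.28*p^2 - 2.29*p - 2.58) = -0.264*p^5 + 2.8073*p^4 - 19.4133*p^3 + 7.4454*p^2 + 8.6349*p - 0.387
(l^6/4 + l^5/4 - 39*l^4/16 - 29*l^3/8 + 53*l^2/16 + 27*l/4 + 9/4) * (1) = l^6/4 + l^5/4 - 39*l^4/16 - 29*l^3/8 + 53*l^2/16 + 27*l/4 + 9/4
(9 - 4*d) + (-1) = 8 - 4*d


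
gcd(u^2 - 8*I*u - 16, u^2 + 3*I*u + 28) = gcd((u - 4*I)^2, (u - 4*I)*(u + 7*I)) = u - 4*I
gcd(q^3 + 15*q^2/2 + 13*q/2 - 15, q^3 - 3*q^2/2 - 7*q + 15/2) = q^2 + 3*q/2 - 5/2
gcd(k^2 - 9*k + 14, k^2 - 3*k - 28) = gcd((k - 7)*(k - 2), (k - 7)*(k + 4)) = k - 7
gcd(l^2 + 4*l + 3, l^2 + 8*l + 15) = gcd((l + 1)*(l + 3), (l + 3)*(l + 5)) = l + 3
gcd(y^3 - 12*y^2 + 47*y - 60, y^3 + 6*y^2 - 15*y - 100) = y - 4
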